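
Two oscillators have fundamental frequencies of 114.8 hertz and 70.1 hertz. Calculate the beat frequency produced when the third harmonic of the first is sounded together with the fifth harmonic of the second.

6.1 Hz

Third harmonic of the first: 3·114.8 = 344.4 Hz.
Fifth harmonic of the second: 5·70.1 = 350.5 Hz.
f_beat = |344.4 − 350.5| = 6.1 Hz.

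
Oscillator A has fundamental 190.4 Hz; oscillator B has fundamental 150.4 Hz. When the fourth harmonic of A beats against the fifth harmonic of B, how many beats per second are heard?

9.6 Hz

Fourth harmonic of the first: 4·190.4 = 761.6 Hz.
Fifth harmonic of the second: 5·150.4 = 752.0 Hz.
f_beat = |761.6 − 752.0| = 9.6 Hz.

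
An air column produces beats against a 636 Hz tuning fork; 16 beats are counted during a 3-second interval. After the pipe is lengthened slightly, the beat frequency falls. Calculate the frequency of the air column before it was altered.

Beat frequency = 16/3 = 5.3333 Hz.
|f − 636| = 5.3333, so the air column was at either 630.6667 Hz or 641.3333 Hz.
A longer pipe has a lower fundamental; the adjustment lowers the air column's frequency.
The beat rate fell, so the adjustment moved the air column toward 636 Hz — it must have started above the reference.

641.3333 Hz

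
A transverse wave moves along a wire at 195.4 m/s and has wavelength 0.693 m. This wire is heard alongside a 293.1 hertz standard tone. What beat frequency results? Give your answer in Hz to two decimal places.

11.14 Hz

Source frequency f = v/λ = 195.4/0.693 = 281.9625 Hz.
f_beat = |281.9625 − 293.1| = 11.14 Hz.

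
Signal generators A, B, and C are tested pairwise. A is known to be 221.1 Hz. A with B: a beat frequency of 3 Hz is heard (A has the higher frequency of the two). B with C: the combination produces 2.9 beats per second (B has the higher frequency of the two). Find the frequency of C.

215.2 Hz

B is below A, so f_B = 221.1 − 3 = 218.1 Hz.
C is below B, so f_C = 218.1 − 2.9 = 215.2 Hz.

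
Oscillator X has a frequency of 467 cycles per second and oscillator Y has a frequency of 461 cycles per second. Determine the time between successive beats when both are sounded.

f_beat = |467 − 461| = 6 Hz.
Beat period T = 1 / f_beat = 1 / 6 s.

0.167 s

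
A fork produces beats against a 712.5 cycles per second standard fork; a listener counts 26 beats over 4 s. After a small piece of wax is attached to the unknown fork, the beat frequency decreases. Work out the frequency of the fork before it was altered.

Beat frequency = 26/4 = 6.5 Hz.
|f − 712.5| = 6.5, so the fork was at either 706 Hz or 719 Hz.
Loading a fork with wax lowers its frequency; the adjustment lowers the fork's frequency.
The beat rate fell, so the adjustment moved the fork toward 712.5 Hz — it must have started above the reference.

719 Hz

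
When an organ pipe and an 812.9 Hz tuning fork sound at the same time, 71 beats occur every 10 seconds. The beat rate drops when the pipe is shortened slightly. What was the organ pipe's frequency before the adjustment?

Beat frequency = 71/10 = 7.1 Hz.
|f − 812.9| = 7.1, so the organ pipe was at either 805.8 Hz or 820 Hz.
A shorter pipe has a higher fundamental; the adjustment raises the organ pipe's frequency.
The beat rate fell, so the adjustment moved the organ pipe toward 812.9 Hz — it must have started below the reference.

805.8 Hz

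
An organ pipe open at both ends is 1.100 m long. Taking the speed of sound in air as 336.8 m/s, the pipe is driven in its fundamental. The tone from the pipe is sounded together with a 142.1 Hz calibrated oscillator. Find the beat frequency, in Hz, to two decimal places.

Open pipe: f_n = n·v/(2L) = 1·336.8/(2·1.100) = 153.0909 Hz.
f_beat = |153.0909 − 142.1| = 10.99 Hz.

10.99 Hz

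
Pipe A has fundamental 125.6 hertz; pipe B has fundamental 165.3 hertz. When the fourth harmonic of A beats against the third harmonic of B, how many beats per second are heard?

6.5 Hz

Fourth harmonic of the first: 4·125.6 = 502.4 Hz.
Third harmonic of the second: 3·165.3 = 495.9 Hz.
f_beat = |502.4 − 495.9| = 6.5 Hz.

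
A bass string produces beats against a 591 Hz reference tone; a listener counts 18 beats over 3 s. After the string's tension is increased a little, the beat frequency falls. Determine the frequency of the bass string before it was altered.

Beat frequency = 18/3 = 6 Hz.
|f − 591| = 6, so the bass string was at either 585 Hz or 597 Hz.
Higher tension means higher frequency; the adjustment raises the bass string's frequency.
The beat rate fell, so the adjustment moved the bass string toward 591 Hz — it must have started below the reference.

585 Hz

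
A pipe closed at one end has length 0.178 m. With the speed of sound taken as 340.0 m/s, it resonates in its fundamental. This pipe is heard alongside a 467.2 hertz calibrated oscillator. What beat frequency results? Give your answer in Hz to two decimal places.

10.33 Hz

Closed pipe (odd harmonics): f_n = n·v/(4L) = 1·340.0/(4·0.178) = 477.5281 Hz.
f_beat = |477.5281 − 467.2| = 10.33 Hz.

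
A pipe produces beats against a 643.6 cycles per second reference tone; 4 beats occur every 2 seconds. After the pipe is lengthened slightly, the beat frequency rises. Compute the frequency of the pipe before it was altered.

Beat frequency = 4/2 = 2 Hz.
|f − 643.6| = 2, so the pipe was at either 641.6 Hz or 645.6 Hz.
A longer pipe has a lower fundamental; the adjustment lowers the pipe's frequency.
The beat rate rose, so the adjustment moved the pipe further from 643.6 Hz — it was already below the reference.

641.6 Hz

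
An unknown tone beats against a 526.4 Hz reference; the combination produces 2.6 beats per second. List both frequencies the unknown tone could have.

|f − 526.4| = 2.6, so f = 526.4 ± 2.6.

523.8 Hz or 529 Hz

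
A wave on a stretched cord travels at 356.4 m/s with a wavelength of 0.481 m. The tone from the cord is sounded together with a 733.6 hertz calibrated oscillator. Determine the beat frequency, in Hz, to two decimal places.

7.36 Hz

Source frequency f = v/λ = 356.4/0.481 = 740.9563 Hz.
f_beat = |740.9563 − 733.6| = 7.36 Hz.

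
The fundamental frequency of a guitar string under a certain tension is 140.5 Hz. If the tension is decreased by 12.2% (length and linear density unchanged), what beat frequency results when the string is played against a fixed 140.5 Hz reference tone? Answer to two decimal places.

For a string, f ∝ √T, so the new frequency is 140.5·√0.878 = 131.6508 Hz.
f_beat = |131.6508 − 140.5| = 8.85 Hz.

8.85 Hz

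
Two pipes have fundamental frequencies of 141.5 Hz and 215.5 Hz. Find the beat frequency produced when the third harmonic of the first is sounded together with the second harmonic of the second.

6.5 Hz

Third harmonic of the first: 3·141.5 = 424.5 Hz.
Second harmonic of the second: 2·215.5 = 431.0 Hz.
f_beat = |424.5 − 431.0| = 6.5 Hz.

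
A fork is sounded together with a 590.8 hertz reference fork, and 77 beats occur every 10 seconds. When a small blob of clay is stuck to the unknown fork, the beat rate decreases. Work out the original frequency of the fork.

598.5 Hz

Beat frequency = 77/10 = 7.7 Hz.
|f − 590.8| = 7.7, so the fork was at either 583.1 Hz or 598.5 Hz.
Adding mass to a fork lowers its frequency; the adjustment lowers the fork's frequency.
The beat rate fell, so the adjustment moved the fork toward 590.8 Hz — it must have started above the reference.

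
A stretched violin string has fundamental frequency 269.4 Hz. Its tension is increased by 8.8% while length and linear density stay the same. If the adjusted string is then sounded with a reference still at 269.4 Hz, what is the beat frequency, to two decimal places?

11.60 Hz

For a string, f ∝ √T, so the new frequency is 269.4·√1.088 = 281.0037 Hz.
f_beat = |281.0037 − 269.4| = 11.60 Hz.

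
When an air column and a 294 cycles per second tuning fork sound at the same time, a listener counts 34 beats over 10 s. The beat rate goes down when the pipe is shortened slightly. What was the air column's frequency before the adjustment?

290.6 Hz

Beat frequency = 34/10 = 3.4 Hz.
|f − 294| = 3.4, so the air column was at either 290.6 Hz or 297.4 Hz.
A shorter pipe has a higher fundamental; the adjustment raises the air column's frequency.
The beat rate fell, so the adjustment moved the air column toward 294 Hz — it must have started below the reference.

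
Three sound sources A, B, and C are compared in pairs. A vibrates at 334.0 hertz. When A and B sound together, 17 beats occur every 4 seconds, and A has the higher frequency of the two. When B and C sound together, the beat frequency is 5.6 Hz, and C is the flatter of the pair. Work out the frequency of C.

A–B: Beat frequency = 17/4 = 4.25 Hz.
B is below A, so f_B = 334.0 − 4.25 = 329.75 Hz.
C is below B, so f_C = 329.75 − 5.6 = 324.15 Hz.

324.15 Hz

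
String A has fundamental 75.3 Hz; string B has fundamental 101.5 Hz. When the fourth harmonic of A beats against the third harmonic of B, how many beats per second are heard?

3.3 Hz

Fourth harmonic of the first: 4·75.3 = 301.2 Hz.
Third harmonic of the second: 3·101.5 = 304.5 Hz.
f_beat = |301.2 − 304.5| = 3.3 Hz.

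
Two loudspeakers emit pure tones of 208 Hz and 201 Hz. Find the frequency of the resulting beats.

Beats arise from superposition of two nearby frequencies; the beat rate is |f₁ − f₂|.
|208 − 201| = 7 Hz.

7 Hz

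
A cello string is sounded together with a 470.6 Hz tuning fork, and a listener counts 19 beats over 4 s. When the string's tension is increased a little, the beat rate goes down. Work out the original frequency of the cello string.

465.85 Hz

Beat frequency = 19/4 = 4.75 Hz.
|f − 470.6| = 4.75, so the cello string was at either 465.85 Hz or 475.35 Hz.
Higher tension means higher frequency; the adjustment raises the cello string's frequency.
The beat rate fell, so the adjustment moved the cello string toward 470.6 Hz — it must have started below the reference.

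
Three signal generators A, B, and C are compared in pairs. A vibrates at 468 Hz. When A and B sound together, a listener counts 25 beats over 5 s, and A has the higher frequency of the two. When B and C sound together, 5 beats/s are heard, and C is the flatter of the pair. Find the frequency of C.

458 Hz

A–B: Beat frequency = 25/5 = 5 Hz.
B is below A, so f_B = 468 − 5 = 463 Hz.
C is below B, so f_C = 463 − 5 = 458 Hz.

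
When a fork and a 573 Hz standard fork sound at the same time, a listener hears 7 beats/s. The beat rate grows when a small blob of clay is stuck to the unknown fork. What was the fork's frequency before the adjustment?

|f − 573| = 7, so the fork was at either 566 Hz or 580 Hz.
Adding mass to a fork lowers its frequency; the adjustment lowers the fork's frequency.
The beat rate rose, so the adjustment moved the fork further from 573 Hz — it was already below the reference.

566 Hz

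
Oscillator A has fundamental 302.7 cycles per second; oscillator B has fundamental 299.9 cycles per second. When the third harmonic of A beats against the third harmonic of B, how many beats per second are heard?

8.4 Hz

Third harmonic of the first: 3·302.7 = 908.1 Hz.
Third harmonic of the second: 3·299.9 = 899.7 Hz.
f_beat = |908.1 − 899.7| = 8.4 Hz.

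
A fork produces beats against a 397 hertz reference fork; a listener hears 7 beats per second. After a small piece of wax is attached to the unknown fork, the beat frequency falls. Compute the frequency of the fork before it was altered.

404 Hz

|f − 397| = 7, so the fork was at either 390 Hz or 404 Hz.
Loading a fork with wax lowers its frequency; the adjustment lowers the fork's frequency.
The beat rate fell, so the adjustment moved the fork toward 397 Hz — it must have started above the reference.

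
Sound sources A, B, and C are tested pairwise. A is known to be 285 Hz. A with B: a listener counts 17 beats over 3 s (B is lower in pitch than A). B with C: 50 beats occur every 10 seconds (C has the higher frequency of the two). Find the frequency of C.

A–B: Beat frequency = 17/3 = 5.6667 Hz.
B is below A, so f_B = 285 − 5.6667 = 279.3333 Hz.
B–C: Beat frequency = 50/10 = 5 Hz.
C is above B, so f_C = 279.3333 + 5 = 284.3333 Hz.

284.3333 Hz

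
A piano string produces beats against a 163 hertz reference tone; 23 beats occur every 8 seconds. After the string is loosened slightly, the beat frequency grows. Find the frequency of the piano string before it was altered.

Beat frequency = 23/8 = 2.875 Hz.
|f − 163| = 2.875, so the piano string was at either 160.125 Hz or 165.875 Hz.
Reducing tension lowers a string's frequency; the adjustment lowers the piano string's frequency.
The beat rate rose, so the adjustment moved the piano string further from 163 Hz — it was already below the reference.

160.125 Hz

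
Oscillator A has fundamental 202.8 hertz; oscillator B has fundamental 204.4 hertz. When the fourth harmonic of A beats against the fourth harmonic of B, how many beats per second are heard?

6.4 Hz

Fourth harmonic of the first: 4·202.8 = 811.2 Hz.
Fourth harmonic of the second: 4·204.4 = 817.6 Hz.
f_beat = |811.2 − 817.6| = 6.4 Hz.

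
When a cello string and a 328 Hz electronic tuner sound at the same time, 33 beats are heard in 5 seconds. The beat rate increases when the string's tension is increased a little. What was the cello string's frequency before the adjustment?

334.6 Hz

Beat frequency = 33/5 = 6.6 Hz.
|f − 328| = 6.6, so the cello string was at either 321.4 Hz or 334.6 Hz.
Higher tension means higher frequency; the adjustment raises the cello string's frequency.
The beat rate rose, so the adjustment moved the cello string further from 328 Hz — it was already above the reference.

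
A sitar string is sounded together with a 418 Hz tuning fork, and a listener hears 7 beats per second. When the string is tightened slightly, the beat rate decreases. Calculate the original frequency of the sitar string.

|f − 418| = 7, so the sitar string was at either 411 Hz or 425 Hz.
Increasing tension raises a string's frequency; the adjustment raises the sitar string's frequency.
The beat rate fell, so the adjustment moved the sitar string toward 418 Hz — it must have started below the reference.

411 Hz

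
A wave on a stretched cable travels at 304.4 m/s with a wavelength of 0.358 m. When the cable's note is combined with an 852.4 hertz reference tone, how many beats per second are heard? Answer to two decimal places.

Source frequency f = v/λ = 304.4/0.358 = 850.2793 Hz.
f_beat = |850.2793 − 852.4| = 2.12 Hz.

2.12 Hz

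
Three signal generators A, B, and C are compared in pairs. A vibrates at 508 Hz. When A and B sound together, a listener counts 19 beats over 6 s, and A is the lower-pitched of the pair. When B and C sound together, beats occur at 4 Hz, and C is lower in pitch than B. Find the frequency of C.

A–B: Beat frequency = 19/6 = 3.1667 Hz.
B is above A, so f_B = 508 + 3.1667 = 511.1667 Hz.
C is below B, so f_C = 511.1667 − 4 = 507.1667 Hz.

507.1667 Hz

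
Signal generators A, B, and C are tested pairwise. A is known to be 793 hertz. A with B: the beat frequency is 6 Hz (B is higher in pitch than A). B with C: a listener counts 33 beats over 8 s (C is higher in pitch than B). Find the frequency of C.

803.125 Hz

B is above A, so f_B = 793 + 6 = 799 Hz.
B–C: Beat frequency = 33/8 = 4.125 Hz.
C is above B, so f_C = 799 + 4.125 = 803.125 Hz.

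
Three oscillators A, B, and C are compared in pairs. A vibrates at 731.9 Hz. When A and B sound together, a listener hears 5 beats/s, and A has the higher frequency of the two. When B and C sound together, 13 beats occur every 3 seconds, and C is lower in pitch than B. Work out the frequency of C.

B is below A, so f_B = 731.9 − 5 = 726.9 Hz.
B–C: Beat frequency = 13/3 = 4.3333 Hz.
C is below B, so f_C = 726.9 − 4.3333 = 722.5667 Hz.

722.5667 Hz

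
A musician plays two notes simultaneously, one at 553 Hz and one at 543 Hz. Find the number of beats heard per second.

Beats arise from superposition of two nearby frequencies; the beat rate is |f₁ − f₂|.
|553 − 543| = 10 Hz.

10 Hz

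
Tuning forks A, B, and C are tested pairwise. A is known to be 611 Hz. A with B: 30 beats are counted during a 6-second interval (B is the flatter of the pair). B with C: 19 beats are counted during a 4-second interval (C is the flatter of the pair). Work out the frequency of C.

601.25 Hz

A–B: Beat frequency = 30/6 = 5 Hz.
B is below A, so f_B = 611 − 5 = 606 Hz.
B–C: Beat frequency = 19/4 = 4.75 Hz.
C is below B, so f_C = 606 − 4.75 = 601.25 Hz.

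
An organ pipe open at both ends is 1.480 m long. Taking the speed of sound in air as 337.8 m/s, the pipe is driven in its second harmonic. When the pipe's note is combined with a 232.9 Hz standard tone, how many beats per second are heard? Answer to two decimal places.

4.66 Hz

Open pipe: f_n = n·v/(2L) = 2·337.8/(2·1.480) = 228.2432 Hz.
f_beat = |228.2432 − 232.9| = 4.66 Hz.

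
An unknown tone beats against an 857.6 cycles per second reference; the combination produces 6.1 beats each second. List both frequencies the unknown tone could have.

851.5 Hz or 863.7 Hz

|f − 857.6| = 6.1, so f = 857.6 ± 6.1.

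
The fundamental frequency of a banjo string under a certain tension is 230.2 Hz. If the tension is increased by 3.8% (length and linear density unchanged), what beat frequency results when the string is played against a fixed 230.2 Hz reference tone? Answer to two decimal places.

4.33 Hz

For a string, f ∝ √T, so the new frequency is 230.2·√1.038 = 234.5330 Hz.
f_beat = |234.5330 − 230.2| = 4.33 Hz.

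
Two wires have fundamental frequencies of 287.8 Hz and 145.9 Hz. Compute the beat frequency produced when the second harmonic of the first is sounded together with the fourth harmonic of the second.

8.0 Hz

Second harmonic of the first: 2·287.8 = 575.6 Hz.
Fourth harmonic of the second: 4·145.9 = 583.6 Hz.
f_beat = |575.6 − 583.6| = 8.0 Hz.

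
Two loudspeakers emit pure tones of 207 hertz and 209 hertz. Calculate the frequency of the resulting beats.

2 Hz

Beats arise from superposition of two nearby frequencies; the beat rate is |f₁ − f₂|.
|207 − 209| = 2 Hz.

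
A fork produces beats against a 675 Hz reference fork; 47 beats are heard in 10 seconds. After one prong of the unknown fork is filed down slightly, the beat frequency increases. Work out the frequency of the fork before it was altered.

679.7 Hz

Beat frequency = 47/10 = 4.7 Hz.
|f − 675| = 4.7, so the fork was at either 670.3 Hz or 679.7 Hz.
Filing a prong removes mass and raises the fork's frequency; the adjustment raises the fork's frequency.
The beat rate rose, so the adjustment moved the fork further from 675 Hz — it was already above the reference.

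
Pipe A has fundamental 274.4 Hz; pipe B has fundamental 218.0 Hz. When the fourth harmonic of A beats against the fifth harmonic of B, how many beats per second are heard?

7.6 Hz

Fourth harmonic of the first: 4·274.4 = 1097.6 Hz.
Fifth harmonic of the second: 5·218.0 = 1090.0 Hz.
f_beat = |1097.6 − 1090.0| = 7.6 Hz.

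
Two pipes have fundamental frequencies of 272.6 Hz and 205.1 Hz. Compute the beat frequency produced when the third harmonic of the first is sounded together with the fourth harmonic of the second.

Third harmonic of the first: 3·272.6 = 817.8 Hz.
Fourth harmonic of the second: 4·205.1 = 820.4 Hz.
f_beat = |817.8 − 820.4| = 2.6 Hz.

2.6 Hz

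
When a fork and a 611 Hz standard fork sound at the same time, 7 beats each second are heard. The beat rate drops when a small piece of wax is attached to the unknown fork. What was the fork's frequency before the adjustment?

|f − 611| = 7, so the fork was at either 604 Hz or 618 Hz.
Loading a fork with wax lowers its frequency; the adjustment lowers the fork's frequency.
The beat rate fell, so the adjustment moved the fork toward 611 Hz — it must have started above the reference.

618 Hz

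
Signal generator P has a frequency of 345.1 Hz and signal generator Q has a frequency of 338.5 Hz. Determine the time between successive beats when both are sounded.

0.152 s

f_beat = |345.1 − 338.5| = 6.6 Hz.
Beat period T = 1 / f_beat = 1 / 6.6 s.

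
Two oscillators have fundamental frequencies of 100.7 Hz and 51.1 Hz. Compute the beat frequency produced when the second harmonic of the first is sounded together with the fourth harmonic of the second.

Second harmonic of the first: 2·100.7 = 201.4 Hz.
Fourth harmonic of the second: 4·51.1 = 204.4 Hz.
f_beat = |201.4 − 204.4| = 3.0 Hz.

3.0 Hz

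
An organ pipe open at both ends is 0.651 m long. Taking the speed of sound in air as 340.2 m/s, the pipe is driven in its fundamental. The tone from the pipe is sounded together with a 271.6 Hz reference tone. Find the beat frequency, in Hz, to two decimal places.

Open pipe: f_n = n·v/(2L) = 1·340.2/(2·0.651) = 261.2903 Hz.
f_beat = |261.2903 − 271.6| = 10.31 Hz.

10.31 Hz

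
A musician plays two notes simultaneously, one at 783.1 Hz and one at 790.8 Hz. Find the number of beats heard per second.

The beat frequency equals the magnitude of the frequency difference.
|783.1 − 790.8| = 7.7 Hz.

7.7 Hz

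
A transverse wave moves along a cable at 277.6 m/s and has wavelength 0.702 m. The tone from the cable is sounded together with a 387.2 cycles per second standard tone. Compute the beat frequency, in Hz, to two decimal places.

Source frequency f = v/λ = 277.6/0.702 = 395.4416 Hz.
f_beat = |395.4416 − 387.2| = 8.24 Hz.

8.24 Hz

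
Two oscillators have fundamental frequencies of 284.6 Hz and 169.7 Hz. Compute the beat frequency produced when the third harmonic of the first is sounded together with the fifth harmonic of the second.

5.3 Hz

Third harmonic of the first: 3·284.6 = 853.8 Hz.
Fifth harmonic of the second: 5·169.7 = 848.5 Hz.
f_beat = |853.8 − 848.5| = 5.3 Hz.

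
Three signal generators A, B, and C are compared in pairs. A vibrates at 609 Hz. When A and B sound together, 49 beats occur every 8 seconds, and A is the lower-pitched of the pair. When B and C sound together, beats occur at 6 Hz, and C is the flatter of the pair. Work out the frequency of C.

609.125 Hz

A–B: Beat frequency = 49/8 = 6.125 Hz.
B is above A, so f_B = 609 + 6.125 = 615.125 Hz.
C is below B, so f_C = 615.125 − 6 = 609.125 Hz.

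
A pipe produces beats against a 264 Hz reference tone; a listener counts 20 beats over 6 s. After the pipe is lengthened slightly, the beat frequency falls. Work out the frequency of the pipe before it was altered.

267.3333 Hz

Beat frequency = 20/6 = 3.3333 Hz.
|f − 264| = 3.3333, so the pipe was at either 260.6667 Hz or 267.3333 Hz.
A longer pipe has a lower fundamental; the adjustment lowers the pipe's frequency.
The beat rate fell, so the adjustment moved the pipe toward 264 Hz — it must have started above the reference.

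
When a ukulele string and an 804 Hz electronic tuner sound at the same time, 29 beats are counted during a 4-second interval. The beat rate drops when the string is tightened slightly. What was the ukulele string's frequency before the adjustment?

Beat frequency = 29/4 = 7.25 Hz.
|f − 804| = 7.25, so the ukulele string was at either 796.75 Hz or 811.25 Hz.
Increasing tension raises a string's frequency; the adjustment raises the ukulele string's frequency.
The beat rate fell, so the adjustment moved the ukulele string toward 804 Hz — it must have started below the reference.

796.75 Hz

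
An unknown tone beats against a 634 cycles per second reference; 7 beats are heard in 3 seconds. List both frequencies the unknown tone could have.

Beat frequency = 7/3 = 2.3333 Hz.
|f − 634| = 2.3333, so f = 634 ± 2.3333.

631.6667 Hz or 636.3333 Hz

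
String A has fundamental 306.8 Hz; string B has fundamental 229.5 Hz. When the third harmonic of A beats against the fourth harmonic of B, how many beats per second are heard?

Third harmonic of the first: 3·306.8 = 920.4 Hz.
Fourth harmonic of the second: 4·229.5 = 918.0 Hz.
f_beat = |920.4 − 918.0| = 2.4 Hz.

2.4 Hz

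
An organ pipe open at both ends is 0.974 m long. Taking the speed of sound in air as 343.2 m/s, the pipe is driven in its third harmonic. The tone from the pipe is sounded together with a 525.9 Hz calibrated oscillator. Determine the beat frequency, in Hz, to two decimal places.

2.64 Hz

Open pipe: f_n = n·v/(2L) = 3·343.2/(2·0.974) = 528.5421 Hz.
f_beat = |528.5421 − 525.9| = 2.64 Hz.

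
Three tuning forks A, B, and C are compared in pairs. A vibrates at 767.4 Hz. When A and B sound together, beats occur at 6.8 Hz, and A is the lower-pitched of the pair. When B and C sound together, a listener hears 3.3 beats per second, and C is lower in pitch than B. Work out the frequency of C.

770.9 Hz

B is above A, so f_B = 767.4 + 6.8 = 774.2 Hz.
C is below B, so f_C = 774.2 − 3.3 = 770.9 Hz.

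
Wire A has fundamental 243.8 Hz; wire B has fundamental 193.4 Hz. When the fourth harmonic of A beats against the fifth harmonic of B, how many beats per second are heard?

Fourth harmonic of the first: 4·243.8 = 975.2 Hz.
Fifth harmonic of the second: 5·193.4 = 967.0 Hz.
f_beat = |975.2 − 967.0| = 8.2 Hz.

8.2 Hz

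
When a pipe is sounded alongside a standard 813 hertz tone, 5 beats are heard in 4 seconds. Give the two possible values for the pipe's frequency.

811.75 Hz or 814.25 Hz

Beat frequency = 5/4 = 1.25 Hz.
|f − 813| = 1.25, so f = 813 ± 1.25.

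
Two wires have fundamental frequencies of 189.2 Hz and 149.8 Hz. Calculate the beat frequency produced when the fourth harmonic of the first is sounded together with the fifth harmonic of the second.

7.8 Hz

Fourth harmonic of the first: 4·189.2 = 756.8 Hz.
Fifth harmonic of the second: 5·149.8 = 749.0 Hz.
f_beat = |756.8 − 749.0| = 7.8 Hz.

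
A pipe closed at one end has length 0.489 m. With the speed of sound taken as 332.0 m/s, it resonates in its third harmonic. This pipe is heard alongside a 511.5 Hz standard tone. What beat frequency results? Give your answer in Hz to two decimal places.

Closed pipe (odd harmonics): f_n = n·v/(4L) = 3·332.0/(4·0.489) = 509.2025 Hz.
f_beat = |509.2025 − 511.5| = 2.30 Hz.

2.30 Hz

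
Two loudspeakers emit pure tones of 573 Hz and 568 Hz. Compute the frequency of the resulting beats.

f_beat = |f₁ − f₂|.
|573 − 568| = 5 Hz.

5 Hz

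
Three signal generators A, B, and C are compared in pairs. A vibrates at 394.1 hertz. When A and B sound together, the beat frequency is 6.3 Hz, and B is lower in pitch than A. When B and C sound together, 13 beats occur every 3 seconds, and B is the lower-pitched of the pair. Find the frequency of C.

392.1333 Hz

B is below A, so f_B = 394.1 − 6.3 = 387.8 Hz.
B–C: Beat frequency = 13/3 = 4.3333 Hz.
C is above B, so f_C = 387.8 + 4.3333 = 392.1333 Hz.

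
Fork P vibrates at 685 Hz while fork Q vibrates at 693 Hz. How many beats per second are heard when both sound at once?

8 Hz

Beats arise from superposition of two nearby frequencies; the beat rate is |f₁ − f₂|.
|685 − 693| = 8 Hz.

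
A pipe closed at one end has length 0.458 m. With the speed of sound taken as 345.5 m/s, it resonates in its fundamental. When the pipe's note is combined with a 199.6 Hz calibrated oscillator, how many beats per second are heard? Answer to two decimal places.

Closed pipe (odd harmonics): f_n = n·v/(4L) = 1·345.5/(4·0.458) = 188.5917 Hz.
f_beat = |188.5917 − 199.6| = 11.01 Hz.

11.01 Hz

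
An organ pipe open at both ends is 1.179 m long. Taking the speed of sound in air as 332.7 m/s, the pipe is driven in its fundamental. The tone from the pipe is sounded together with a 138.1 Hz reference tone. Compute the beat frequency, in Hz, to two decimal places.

2.99 Hz

Open pipe: f_n = n·v/(2L) = 1·332.7/(2·1.179) = 141.0941 Hz.
f_beat = |141.0941 − 138.1| = 2.99 Hz.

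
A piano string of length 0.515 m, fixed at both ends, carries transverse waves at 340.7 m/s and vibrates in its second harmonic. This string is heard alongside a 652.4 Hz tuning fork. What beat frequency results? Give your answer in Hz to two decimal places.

9.15 Hz

For a string fixed at both ends, f_n = n·v/(2L) = 2·340.7/(2·0.515) = 661.5534 Hz.
f_beat = |661.5534 − 652.4| = 9.15 Hz.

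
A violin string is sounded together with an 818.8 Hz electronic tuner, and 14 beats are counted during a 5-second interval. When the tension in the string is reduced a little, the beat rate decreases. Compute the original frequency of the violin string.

821.6 Hz

Beat frequency = 14/5 = 2.8 Hz.
|f − 818.8| = 2.8, so the violin string was at either 816 Hz or 821.6 Hz.
Lower tension means lower frequency; the adjustment lowers the violin string's frequency.
The beat rate fell, so the adjustment moved the violin string toward 818.8 Hz — it must have started above the reference.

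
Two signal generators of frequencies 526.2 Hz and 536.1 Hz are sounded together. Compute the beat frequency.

Beats arise from superposition of two nearby frequencies; the beat rate is |f₁ − f₂|.
|526.2 − 536.1| = 9.9 Hz.

9.9 Hz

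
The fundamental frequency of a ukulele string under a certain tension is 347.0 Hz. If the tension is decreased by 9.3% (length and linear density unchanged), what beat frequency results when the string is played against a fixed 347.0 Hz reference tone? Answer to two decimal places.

For a string, f ∝ √T, so the new frequency is 347.0·√0.907 = 330.4708 Hz.
f_beat = |330.4708 − 347.0| = 16.53 Hz.

16.53 Hz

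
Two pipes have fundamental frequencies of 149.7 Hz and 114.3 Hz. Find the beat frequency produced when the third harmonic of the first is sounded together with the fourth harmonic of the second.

8.1 Hz

Third harmonic of the first: 3·149.7 = 449.1 Hz.
Fourth harmonic of the second: 4·114.3 = 457.2 Hz.
f_beat = |449.1 − 457.2| = 8.1 Hz.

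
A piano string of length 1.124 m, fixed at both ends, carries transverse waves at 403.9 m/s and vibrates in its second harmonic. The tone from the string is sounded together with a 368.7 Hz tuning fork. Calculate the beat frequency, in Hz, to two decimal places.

For a string fixed at both ends, f_n = n·v/(2L) = 2·403.9/(2·1.124) = 359.3416 Hz.
f_beat = |359.3416 − 368.7| = 9.36 Hz.

9.36 Hz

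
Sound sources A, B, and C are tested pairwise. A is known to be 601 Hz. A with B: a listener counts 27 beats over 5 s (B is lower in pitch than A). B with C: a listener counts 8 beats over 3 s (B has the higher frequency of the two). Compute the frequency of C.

592.9333 Hz

A–B: Beat frequency = 27/5 = 5.4 Hz.
B is below A, so f_B = 601 − 5.4 = 595.6 Hz.
B–C: Beat frequency = 8/3 = 2.6667 Hz.
C is below B, so f_C = 595.6 − 2.6667 = 592.9333 Hz.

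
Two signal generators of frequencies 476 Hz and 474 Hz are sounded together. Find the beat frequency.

The beat frequency equals the magnitude of the frequency difference.
|476 − 474| = 2 Hz.

2 Hz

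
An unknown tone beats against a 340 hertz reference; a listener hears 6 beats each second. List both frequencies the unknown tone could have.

334 Hz or 346 Hz

|f − 340| = 6, so f = 340 ± 6.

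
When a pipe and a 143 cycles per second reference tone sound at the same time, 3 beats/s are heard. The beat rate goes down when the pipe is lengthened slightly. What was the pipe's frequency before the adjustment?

|f − 143| = 3, so the pipe was at either 140 Hz or 146 Hz.
A longer pipe has a lower fundamental; the adjustment lowers the pipe's frequency.
The beat rate fell, so the adjustment moved the pipe toward 143 Hz — it must have started above the reference.

146 Hz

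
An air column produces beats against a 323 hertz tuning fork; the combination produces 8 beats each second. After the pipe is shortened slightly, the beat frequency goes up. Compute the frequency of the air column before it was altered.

|f − 323| = 8, so the air column was at either 315 Hz or 331 Hz.
A shorter pipe has a higher fundamental; the adjustment raises the air column's frequency.
The beat rate rose, so the adjustment moved the air column further from 323 Hz — it was already above the reference.

331 Hz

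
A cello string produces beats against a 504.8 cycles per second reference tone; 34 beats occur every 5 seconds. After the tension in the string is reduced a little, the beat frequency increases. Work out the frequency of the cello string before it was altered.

Beat frequency = 34/5 = 6.8 Hz.
|f − 504.8| = 6.8, so the cello string was at either 498 Hz or 511.6 Hz.
Lower tension means lower frequency; the adjustment lowers the cello string's frequency.
The beat rate rose, so the adjustment moved the cello string further from 504.8 Hz — it was already below the reference.

498 Hz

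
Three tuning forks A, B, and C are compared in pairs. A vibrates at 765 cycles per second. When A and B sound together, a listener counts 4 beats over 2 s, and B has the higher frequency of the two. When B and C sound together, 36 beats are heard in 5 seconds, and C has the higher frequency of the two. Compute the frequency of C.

774.2 Hz

A–B: Beat frequency = 4/2 = 2 Hz.
B is above A, so f_B = 765 + 2 = 767 Hz.
B–C: Beat frequency = 36/5 = 7.2 Hz.
C is above B, so f_C = 767 + 7.2 = 774.2 Hz.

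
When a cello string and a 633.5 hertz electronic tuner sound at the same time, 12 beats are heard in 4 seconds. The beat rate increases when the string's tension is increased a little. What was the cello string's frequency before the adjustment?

Beat frequency = 12/4 = 3 Hz.
|f − 633.5| = 3, so the cello string was at either 630.5 Hz or 636.5 Hz.
Higher tension means higher frequency; the adjustment raises the cello string's frequency.
The beat rate rose, so the adjustment moved the cello string further from 633.5 Hz — it was already above the reference.

636.5 Hz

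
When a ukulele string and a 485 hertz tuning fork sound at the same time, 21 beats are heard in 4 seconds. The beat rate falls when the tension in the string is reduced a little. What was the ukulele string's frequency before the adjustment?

490.25 Hz

Beat frequency = 21/4 = 5.25 Hz.
|f − 485| = 5.25, so the ukulele string was at either 479.75 Hz or 490.25 Hz.
Lower tension means lower frequency; the adjustment lowers the ukulele string's frequency.
The beat rate fell, so the adjustment moved the ukulele string toward 485 Hz — it must have started above the reference.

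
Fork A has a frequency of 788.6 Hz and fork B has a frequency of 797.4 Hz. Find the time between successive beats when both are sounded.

f_beat = |788.6 − 797.4| = 8.8 Hz.
Beat period T = 1 / f_beat = 1 / 8.8 s.

0.114 s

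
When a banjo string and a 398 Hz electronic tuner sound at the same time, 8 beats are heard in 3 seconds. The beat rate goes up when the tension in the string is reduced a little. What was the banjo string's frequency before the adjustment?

395.3333 Hz

Beat frequency = 8/3 = 2.6667 Hz.
|f − 398| = 2.6667, so the banjo string was at either 395.3333 Hz or 400.6667 Hz.
Lower tension means lower frequency; the adjustment lowers the banjo string's frequency.
The beat rate rose, so the adjustment moved the banjo string further from 398 Hz — it was already below the reference.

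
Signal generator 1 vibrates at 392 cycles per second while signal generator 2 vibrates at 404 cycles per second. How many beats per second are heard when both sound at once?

12 Hz

The beat frequency equals the magnitude of the frequency difference.
|392 − 404| = 12 Hz.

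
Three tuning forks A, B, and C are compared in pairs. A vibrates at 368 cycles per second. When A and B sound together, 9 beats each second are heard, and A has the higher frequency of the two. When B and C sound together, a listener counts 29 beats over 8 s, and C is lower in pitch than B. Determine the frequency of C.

B is below A, so f_B = 368 − 9 = 359 Hz.
B–C: Beat frequency = 29/8 = 3.625 Hz.
C is below B, so f_C = 359 − 3.625 = 355.375 Hz.

355.375 Hz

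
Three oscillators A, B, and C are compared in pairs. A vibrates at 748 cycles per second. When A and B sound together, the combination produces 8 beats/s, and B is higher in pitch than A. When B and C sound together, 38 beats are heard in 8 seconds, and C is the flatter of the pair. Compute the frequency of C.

B is above A, so f_B = 748 + 8 = 756 Hz.
B–C: Beat frequency = 38/8 = 4.75 Hz.
C is below B, so f_C = 756 − 4.75 = 751.25 Hz.

751.25 Hz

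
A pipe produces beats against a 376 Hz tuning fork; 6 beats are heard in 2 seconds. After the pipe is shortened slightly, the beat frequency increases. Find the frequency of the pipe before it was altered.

Beat frequency = 6/2 = 3 Hz.
|f − 376| = 3, so the pipe was at either 373 Hz or 379 Hz.
A shorter pipe has a higher fundamental; the adjustment raises the pipe's frequency.
The beat rate rose, so the adjustment moved the pipe further from 376 Hz — it was already above the reference.

379 Hz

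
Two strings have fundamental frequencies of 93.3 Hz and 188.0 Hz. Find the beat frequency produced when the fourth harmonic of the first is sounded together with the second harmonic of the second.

Fourth harmonic of the first: 4·93.3 = 373.2 Hz.
Second harmonic of the second: 2·188.0 = 376.0 Hz.
f_beat = |373.2 − 376.0| = 2.8 Hz.

2.8 Hz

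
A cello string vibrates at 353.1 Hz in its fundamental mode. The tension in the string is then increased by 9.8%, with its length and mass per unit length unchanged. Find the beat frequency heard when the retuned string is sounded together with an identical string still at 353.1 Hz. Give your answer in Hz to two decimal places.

For a string, f ∝ √T, so the new frequency is 353.1·√1.098 = 369.9976 Hz.
f_beat = |369.9976 − 353.1| = 16.90 Hz.

16.90 Hz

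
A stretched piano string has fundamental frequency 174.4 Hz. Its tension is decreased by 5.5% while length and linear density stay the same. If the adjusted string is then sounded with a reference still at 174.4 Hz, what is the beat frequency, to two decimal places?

For a string, f ∝ √T, so the new frequency is 174.4·√0.945 = 169.5362 Hz.
f_beat = |169.5362 − 174.4| = 4.86 Hz.

4.86 Hz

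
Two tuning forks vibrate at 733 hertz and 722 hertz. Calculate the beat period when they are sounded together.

0.091 s

f_beat = |733 − 722| = 11 Hz.
Beat period T = 1 / f_beat = 1 / 11 s.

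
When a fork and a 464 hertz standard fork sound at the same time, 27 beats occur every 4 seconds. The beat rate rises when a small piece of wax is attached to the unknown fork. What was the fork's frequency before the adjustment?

457.25 Hz

Beat frequency = 27/4 = 6.75 Hz.
|f − 464| = 6.75, so the fork was at either 457.25 Hz or 470.75 Hz.
Loading a fork with wax lowers its frequency; the adjustment lowers the fork's frequency.
The beat rate rose, so the adjustment moved the fork further from 464 Hz — it was already below the reference.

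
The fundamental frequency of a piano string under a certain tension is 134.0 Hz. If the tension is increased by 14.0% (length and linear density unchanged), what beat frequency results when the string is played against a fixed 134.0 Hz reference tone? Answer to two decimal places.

For a string, f ∝ √T, so the new frequency is 134.0·√1.140 = 143.0728 Hz.
f_beat = |143.0728 − 134.0| = 9.07 Hz.

9.07 Hz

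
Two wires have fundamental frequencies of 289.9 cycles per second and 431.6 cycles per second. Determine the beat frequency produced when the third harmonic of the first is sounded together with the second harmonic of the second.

Third harmonic of the first: 3·289.9 = 869.7 Hz.
Second harmonic of the second: 2·431.6 = 863.2 Hz.
f_beat = |869.7 − 863.2| = 6.5 Hz.

6.5 Hz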